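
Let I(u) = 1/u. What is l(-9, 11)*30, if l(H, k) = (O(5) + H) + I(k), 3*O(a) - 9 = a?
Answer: -1400/11 ≈ -127.27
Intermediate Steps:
O(a) = 3 + a/3
l(H, k) = 14/3 + H + 1/k (l(H, k) = ((3 + (⅓)*5) + H) + 1/k = ((3 + 5/3) + H) + 1/k = (14/3 + H) + 1/k = 14/3 + H + 1/k)
l(-9, 11)*30 = (14/3 - 9 + 1/11)*30 = -140/33*30 = -1400/11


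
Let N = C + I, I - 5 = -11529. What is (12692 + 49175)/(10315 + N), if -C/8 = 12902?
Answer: -61867/104425 ≈ -0.59245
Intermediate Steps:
C = -103216 (C = -8*12902 = -103216)
I = -11524 (I = 5 - 11529 = -11524)
N = -114740 (N = -103216 - 11524 = -114740)
(12692 + 49175)/(10315 + N) = (12692 + 49175)/(10315 - 114740) = 61867/(-104425) = 61867*(-1/104425) = -61867/104425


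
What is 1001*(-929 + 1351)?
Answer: 422422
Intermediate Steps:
1001*(-929 + 1351) = 1001*422 = 422422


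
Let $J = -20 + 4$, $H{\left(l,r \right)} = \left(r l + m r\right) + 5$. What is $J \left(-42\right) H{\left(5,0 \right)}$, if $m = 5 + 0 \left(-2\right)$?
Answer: $3360$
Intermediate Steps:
$m = 5$ ($m = 5 + 0 = 5$)
$H{\left(l,r \right)} = 5 + 5 r + l r$ ($H{\left(l,r \right)} = \left(r l + 5 r\right) + 5 = \left(l r + 5 r\right) + 5 = \left(5 r + l r\right) + 5 = 5 + 5 r + l r$)
$J = -16$
$J \left(-42\right) H{\left(5,0 \right)} = \left(-16\right) \left(-42\right) \left(5 + 5 \cdot 0 + 5 \cdot 0\right) = 672 \left(5 + 0 + 0\right) = 672 \cdot 5 = 3360$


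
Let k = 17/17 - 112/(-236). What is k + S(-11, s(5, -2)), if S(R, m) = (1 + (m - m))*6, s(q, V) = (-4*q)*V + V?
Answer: 441/59 ≈ 7.4746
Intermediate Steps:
k = 87/59 (k = 17*(1/17) - 112*(-1/236) = 1 + 28/59 = 87/59 ≈ 1.4746)
s(q, V) = V - 4*V*q (s(q, V) = -4*V*q + V = V - 4*V*q)
S(R, m) = 6 (S(R, m) = (1 + 0)*6 = 1*6 = 6)
k + S(-11, s(5, -2)) = 87/59 + 6 = 441/59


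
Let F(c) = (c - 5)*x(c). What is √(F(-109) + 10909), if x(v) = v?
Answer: √23335 ≈ 152.76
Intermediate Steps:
F(c) = c*(-5 + c) (F(c) = (c - 5)*c = (-5 + c)*c = c*(-5 + c))
√(F(-109) + 10909) = √(-109*(-5 - 109) + 10909) = √(-109*(-114) + 10909) = √(12426 + 10909) = √23335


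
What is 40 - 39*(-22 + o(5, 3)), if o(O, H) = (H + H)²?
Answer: -506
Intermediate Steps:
o(O, H) = 4*H² (o(O, H) = (2*H)² = 4*H²)
40 - 39*(-22 + o(5, 3)) = 40 - 39*(-22 + 4*3²) = 40 - 39*(-22 + 4*9) = 40 - 39*(-22 + 36) = 40 - 39*14 = 40 - 546 = -506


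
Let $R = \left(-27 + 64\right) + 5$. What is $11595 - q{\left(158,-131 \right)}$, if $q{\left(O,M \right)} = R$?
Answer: $11553$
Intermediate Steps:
$R = 42$ ($R = 37 + 5 = 42$)
$q{\left(O,M \right)} = 42$
$11595 - q{\left(158,-131 \right)} = 11595 - 42 = 11553$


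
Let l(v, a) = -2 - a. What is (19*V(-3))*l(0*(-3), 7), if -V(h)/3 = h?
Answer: -1539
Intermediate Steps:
V(h) = -3*h
(19*V(-3))*l(0*(-3), 7) = (19*(-3*(-3)))*(-2 - 1*7) = (19*9)*(-2 - 7) = 171*(-9) = -1539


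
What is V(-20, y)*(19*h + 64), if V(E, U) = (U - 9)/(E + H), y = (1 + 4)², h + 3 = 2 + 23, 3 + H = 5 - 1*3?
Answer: -7712/21 ≈ -367.24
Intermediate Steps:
H = -1 (H = -3 + (5 - 1*3) = -3 + (5 - 3) = -3 + 2 = -1)
h = 22 (h = -3 + (2 + 23) = -3 + 25 = 22)
y = 25 (y = 5² = 25)
V(E, U) = (-9 + U)/(-1 + E) (V(E, U) = (U - 9)/(E - 1) = (-9 + U)/(-1 + E))
V(-20, y)*(19*h + 64) = ((-9 + 25)/(-1 - 20))*(19*22 + 64) = (16/(-21))*(418 + 64) = -1/21*16*482 = -16/21*482 = -7712/21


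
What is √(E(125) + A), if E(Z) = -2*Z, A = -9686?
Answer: 12*I*√69 ≈ 99.679*I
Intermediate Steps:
√(E(125) + A) = √(-2*125 - 9686) = √(-250 - 9686) = √(-9936) = 12*I*√69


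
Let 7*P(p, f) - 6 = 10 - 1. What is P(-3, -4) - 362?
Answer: -2519/7 ≈ -359.86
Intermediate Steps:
P(p, f) = 15/7 (P(p, f) = 6/7 + (10 - 1)/7 = 6/7 + (1/7)*9 = 6/7 + 9/7 = 15/7)
P(-3, -4) - 362 = 15/7 - 362 = -2519/7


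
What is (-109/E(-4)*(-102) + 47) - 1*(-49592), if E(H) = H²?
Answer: 402671/8 ≈ 50334.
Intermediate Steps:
(-109/E(-4)*(-102) + 47) - 1*(-49592) = (-109/((-4)²)*(-102) + 47) - 1*(-49592) = (-109/16*(-102) + 47) + 49592 = (5559/8 + 47) + 49592 = 5935/8 + 49592 = 402671/8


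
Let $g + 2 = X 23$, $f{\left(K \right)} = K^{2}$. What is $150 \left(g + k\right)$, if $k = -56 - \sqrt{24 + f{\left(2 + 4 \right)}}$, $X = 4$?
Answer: $5100 - 300 \sqrt{15} \approx 3938.1$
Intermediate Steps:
$g = 90$ ($g = -2 + 4 \cdot 23 = -2 + 92 = 90$)
$k = -56 - 2 \sqrt{15}$ ($k = -56 - \sqrt{24 + \left(2 + 4\right)^{2}} = -56 - \sqrt{24 + 6^{2}} = -56 - \sqrt{24 + 36} = -56 - \sqrt{60} = -56 - 2 \sqrt{15} \approx -63.746$)
$150 \left(g + k\right) = 150 \left(90 - \left(56 + 2 \sqrt{15}\right)\right) = 150 \left(34 - 2 \sqrt{15}\right) = 5100 - 300 \sqrt{15}$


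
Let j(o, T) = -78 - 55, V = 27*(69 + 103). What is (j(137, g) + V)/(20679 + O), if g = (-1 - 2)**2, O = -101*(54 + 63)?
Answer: 4511/8862 ≈ 0.50903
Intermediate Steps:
V = 4644 (V = 27*172 = 4644)
O = -11817 (O = -101*117 = -11817)
g = 9 (g = (-3)**2 = 9)
j(o, T) = -133
(j(137, g) + V)/(20679 + O) = (-133 + 4644)/(20679 - 11817) = 4511/8862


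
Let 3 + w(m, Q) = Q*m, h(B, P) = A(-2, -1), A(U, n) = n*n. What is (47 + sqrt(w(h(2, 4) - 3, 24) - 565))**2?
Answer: 1593 + 188*I*sqrt(154) ≈ 1593.0 + 2333.0*I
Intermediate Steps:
A(U, n) = n**2
h(B, P) = 1 (h(B, P) = (-1)**2 = 1)
w(m, Q) = -3 + Q*m
(47 + sqrt(w(h(2, 4) - 3, 24) - 565))**2 = (47 + sqrt((-3 + 24*(1 - 3)) - 565))**2 = (47 + sqrt((-3 + 24*(-2)) - 565))**2 = (47 + sqrt((-3 - 48) - 565))**2 = (47 + sqrt(-51 - 565))**2 = (47 + sqrt(-616))**2 = (47 + 2*I*sqrt(154))**2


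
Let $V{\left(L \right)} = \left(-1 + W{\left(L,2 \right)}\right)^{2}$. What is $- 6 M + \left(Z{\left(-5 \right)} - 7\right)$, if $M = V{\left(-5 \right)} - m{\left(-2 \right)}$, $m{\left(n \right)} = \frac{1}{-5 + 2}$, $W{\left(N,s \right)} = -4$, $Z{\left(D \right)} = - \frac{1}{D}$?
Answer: $- \frac{794}{5} \approx -158.8$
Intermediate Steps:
$V{\left(L \right)} = 25$ ($V{\left(L \right)} = \left(-1 - 4\right)^{2} = \left(-5\right)^{2} = 25$)
$m{\left(n \right)} = - \frac{1}{3}$ ($m{\left(n \right)} = \frac{1}{-3} = - \frac{1}{3}$)
$M = \frac{76}{3}$ ($M = 25 - - \frac{1}{3} = 25 + \frac{1}{3} = \frac{76}{3} \approx 25.333$)
$- 6 M + \left(Z{\left(-5 \right)} - 7\right) = \left(-6\right) \frac{76}{3} - \frac{34}{5} = -152 - \frac{34}{5} = - \frac{794}{5}$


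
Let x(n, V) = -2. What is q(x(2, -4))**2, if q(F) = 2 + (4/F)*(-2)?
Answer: 36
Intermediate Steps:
q(F) = 2 - 8/F
q(x(2, -4))**2 = (2 - 8/(-2))**2 = (2 - 8*(-1/2))**2 = (2 + 4)**2 = 6**2 = 36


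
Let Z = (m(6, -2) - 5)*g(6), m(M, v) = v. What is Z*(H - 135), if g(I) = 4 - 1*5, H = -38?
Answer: -1211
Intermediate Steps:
g(I) = -1 (g(I) = 4 - 5 = -1)
Z = 7 (Z = (-2 - 5)*(-1) = -7*(-1) = 7)
Z*(H - 135) = 7*(-38 - 135) = 7*(-173) = -1211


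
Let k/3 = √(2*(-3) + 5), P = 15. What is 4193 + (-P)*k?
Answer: 4193 - 45*I ≈ 4193.0 - 45.0*I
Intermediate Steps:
k = 3*I (k = 3*√(2*(-3) + 5) = 3*√(-6 + 5) = 3*√(-1) = 3*I ≈ 3.0*I)
4193 + (-P)*k = 4193 + (-1*15)*(3*I) = 4193 - 45*I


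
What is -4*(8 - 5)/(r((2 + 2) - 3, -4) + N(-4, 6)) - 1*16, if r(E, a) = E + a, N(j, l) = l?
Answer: -20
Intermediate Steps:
-4*(8 - 5)/(r((2 + 2) - 3, -4) + N(-4, 6)) - 1*16 = -4*(8 - 5)/((((2 + 2) - 3) - 4) + 6) - 1*16 = -12/(((4 - 3) - 4) + 6) - 16 = -12/((1 - 4) + 6) - 16 = -12/(-3 + 6) - 16 = -12/3 - 16 = -4*1 - 16 = -4 - 16 = -20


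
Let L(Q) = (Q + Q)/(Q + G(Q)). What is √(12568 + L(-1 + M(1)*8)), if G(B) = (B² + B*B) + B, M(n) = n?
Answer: √201090/4 ≈ 112.11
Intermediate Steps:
G(B) = B + 2*B² (G(B) = (B² + B²) + B = 2*B² + B = B + 2*B²)
L(Q) = 2*Q/(Q + Q*(1 + 2*Q)) (L(Q) = (Q + Q)/(Q + Q*(1 + 2*Q)) = (2*Q)/(Q + Q*(1 + 2*Q)) = 2*Q/(Q + Q*(1 + 2*Q)))
√(12568 + L(-1 + M(1)*8)) = √(12568 + 1/(1 + (-1 + 1*8))) = √(12568 + 1/(1 + (-1 + 8))) = √(12568 + 1/(1 + 7)) = √(12568 + 1/8) = √(12568 + ⅛) = √(100545/8) = √201090/4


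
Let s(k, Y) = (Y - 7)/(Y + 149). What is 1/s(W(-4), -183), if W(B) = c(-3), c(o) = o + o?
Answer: 17/95 ≈ 0.17895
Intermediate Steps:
c(o) = 2*o
W(B) = -6 (W(B) = 2*(-3) = -6)
s(k, Y) = (-7 + Y)/(149 + Y)
1/s(W(-4), -183) = 1/((-7 - 183)/(149 - 183)) = 1/(-190/(-34)) = 1/(-1/34*(-190)) = 1/(95/17) = 17/95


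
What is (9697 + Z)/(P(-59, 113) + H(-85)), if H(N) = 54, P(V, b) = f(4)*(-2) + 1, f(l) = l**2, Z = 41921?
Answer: 51618/23 ≈ 2244.3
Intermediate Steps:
P(V, b) = -31 (P(V, b) = 4**2*(-2) + 1 = 16*(-2) + 1 = -32 + 1 = -31)
(9697 + Z)/(P(-59, 113) + H(-85)) = (9697 + 41921)/(-31 + 54) = 51618/23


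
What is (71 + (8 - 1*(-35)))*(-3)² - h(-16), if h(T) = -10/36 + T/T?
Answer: 18455/18 ≈ 1025.3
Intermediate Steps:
h(T) = 13/18 (h(T) = -10*1/36 + 1 = -5/18 + 1 = 13/18)
(71 + (8 - 1*(-35)))*(-3)² - h(-16) = (71 + (8 - 1*(-35)))*(-3)² - 1*13/18 = (71 + (8 + 35))*9 - 13/18 = (71 + 43)*9 - 13/18 = 114*9 - 13/18 = 1026 - 13/18 = 18455/18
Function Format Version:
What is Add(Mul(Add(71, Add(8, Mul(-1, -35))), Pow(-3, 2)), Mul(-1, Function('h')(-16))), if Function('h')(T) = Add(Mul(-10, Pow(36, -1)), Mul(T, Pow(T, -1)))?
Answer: Rational(18455, 18) ≈ 1025.3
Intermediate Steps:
Function('h')(T) = Rational(13, 18) (Function('h')(T) = Add(Mul(-10, Rational(1, 36)), 1) = Add(Rational(-5, 18), 1) = Rational(13, 18))
Add(Mul(Add(71, Add(8, Mul(-1, -35))), Pow(-3, 2)), Mul(-1, Function('h')(-16))) = Add(Mul(Add(71, Add(8, Mul(-1, -35))), Pow(-3, 2)), Mul(-1, Rational(13, 18))) = Add(Mul(Add(71, Add(8, 35)), 9), Rational(-13, 18)) = Add(Mul(Add(71, 43), 9), Rational(-13, 18)) = Add(Mul(114, 9), Rational(-13, 18)) = Add(1026, Rational(-13, 18)) = Rational(18455, 18)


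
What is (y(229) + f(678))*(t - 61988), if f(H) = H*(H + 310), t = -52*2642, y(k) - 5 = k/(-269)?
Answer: -35925744233904/269 ≈ -1.3355e+11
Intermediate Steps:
y(k) = 5 - k/269 (y(k) = 5 + k/(-269) = 5 + k*(-1/269) = 5 - k/269)
t = -137384
f(H) = H*(310 + H)
(y(229) + f(678))*(t - 61988) = ((5 - 1/269*229) + 678*(310 + 678))*(-137384 - 61988) = ((5 - 229/269) + 678*988)*(-199372) = (1116/269 + 669864)*(-199372) = (180194532/269)*(-199372) = -35925744233904/269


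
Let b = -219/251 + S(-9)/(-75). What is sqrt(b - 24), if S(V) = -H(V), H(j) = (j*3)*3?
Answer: 2*I*sqrt(10218963)/1255 ≈ 5.0944*I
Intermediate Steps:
H(j) = 9*j (H(j) = (3*j)*3 = 9*j)
S(V) = -9*V
b = -12252/6275 (b = -219/251 - 9*(-9)/(-75) = -219*1/251 + 81*(-1/75) = -219/251 - 27/25 = -12252/6275 ≈ -1.9525)
sqrt(b - 24) = sqrt(-12252/6275 - 24) = sqrt(-162852/6275) = 2*I*sqrt(10218963)/1255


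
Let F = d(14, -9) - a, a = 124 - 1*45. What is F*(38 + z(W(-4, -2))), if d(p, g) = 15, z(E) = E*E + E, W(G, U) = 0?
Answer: -2432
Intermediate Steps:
z(E) = E + E² (z(E) = E² + E = E + E²)
a = 79 (a = 124 - 45 = 79)
F = -64 (F = 15 - 1*79 = 15 - 79 = -64)
F*(38 + z(W(-4, -2))) = -64*(38 + 0*(1 + 0)) = -64*(38 + 0*1) = -64*(38 + 0) = -64*38 = -2432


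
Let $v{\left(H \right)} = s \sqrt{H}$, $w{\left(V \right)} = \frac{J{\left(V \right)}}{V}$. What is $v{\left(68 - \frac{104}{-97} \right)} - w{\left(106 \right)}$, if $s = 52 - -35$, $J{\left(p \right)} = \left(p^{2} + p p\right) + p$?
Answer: $-213 + \frac{870 \sqrt{6499}}{97} \approx 510.05$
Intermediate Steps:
$J{\left(p \right)} = p + 2 p^{2}$ ($J{\left(p \right)} = \left(p^{2} + p^{2}\right) + p = 2 p^{2} + p = p + 2 p^{2}$)
$s = 87$ ($s = 52 + 35 = 87$)
$w{\left(V \right)} = 1 + 2 V$ ($w{\left(V \right)} = \frac{V \left(1 + 2 V\right)}{V} = 1 + 2 V$)
$v{\left(H \right)} = 87 \sqrt{H}$
$v{\left(68 - \frac{104}{-97} \right)} - w{\left(106 \right)} = 87 \sqrt{68 - \frac{104}{-97}} - \left(1 + 2 \cdot 106\right) = 87 \sqrt{68 - 104 \left(- \frac{1}{97}\right)} - \left(1 + 212\right) = 87 \sqrt{68 - - \frac{104}{97}} - 213 = 87 \sqrt{68 + \frac{104}{97}} - 213 = 87 \sqrt{\frac{6700}{97}} - 213 = 87 \frac{10 \sqrt{6499}}{97} - 213 = \frac{870 \sqrt{6499}}{97} - 213 = -213 + \frac{870 \sqrt{6499}}{97}$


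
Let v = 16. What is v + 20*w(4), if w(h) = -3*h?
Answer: -224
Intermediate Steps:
v + 20*w(4) = 16 + 20*(-3*4) = 16 + 20*(-12) = 16 - 240 = -224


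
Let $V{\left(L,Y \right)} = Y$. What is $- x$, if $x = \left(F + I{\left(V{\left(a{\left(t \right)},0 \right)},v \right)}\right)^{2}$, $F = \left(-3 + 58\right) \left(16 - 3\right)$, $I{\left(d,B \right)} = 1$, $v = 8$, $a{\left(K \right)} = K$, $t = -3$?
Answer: $-512656$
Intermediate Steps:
$F = 715$ ($F = 55 \cdot 13 = 715$)
$x = 512656$ ($x = \left(715 + 1\right)^{2} = 716^{2} = 512656$)
$- x = \left(-1\right) 512656 = -512656$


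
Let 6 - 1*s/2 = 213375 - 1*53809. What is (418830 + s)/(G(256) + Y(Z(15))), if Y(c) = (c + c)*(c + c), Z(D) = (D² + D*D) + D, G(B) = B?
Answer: 49855/432578 ≈ 0.11525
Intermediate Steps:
Z(D) = D + 2*D² (Z(D) = (D² + D²) + D = 2*D² + D = D + 2*D²)
Y(c) = 4*c² (Y(c) = (2*c)*(2*c) = 4*c²)
s = -319120 (s = 12 - 2*(213375 - 1*53809) = 12 - 2*(213375 - 53809) = 12 - 2*159566 = 12 - 319132 = -319120)
(418830 + s)/(G(256) + Y(Z(15))) = (418830 - 319120)/(256 + 4*(15*(1 + 2*15))²) = 99710/(256 + 4*(15*(1 + 30))²) = 99710/(256 + 4*(15*31)²) = 99710/(256 + 4*465²) = 99710/(256 + 4*216225) = 99710/(256 + 864900) = 99710/865156 = 99710*(1/865156) = 49855/432578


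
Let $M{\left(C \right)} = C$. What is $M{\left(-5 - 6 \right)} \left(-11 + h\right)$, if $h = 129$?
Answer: $-1298$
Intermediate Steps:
$M{\left(-5 - 6 \right)} \left(-11 + h\right) = \left(-5 - 6\right) \left(-11 + 129\right) = \left(-5 - 6\right) 118 = \left(-11\right) 118 = -1298$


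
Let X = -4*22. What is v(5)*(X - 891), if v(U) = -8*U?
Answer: 39160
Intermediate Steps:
X = -88
v(5)*(X - 891) = (-8*5)*(-88 - 891) = -40*(-979) = 39160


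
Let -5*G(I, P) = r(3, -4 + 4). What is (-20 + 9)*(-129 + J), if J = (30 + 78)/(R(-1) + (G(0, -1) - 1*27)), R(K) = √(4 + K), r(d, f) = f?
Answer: 16095/11 + 18*√3/11 ≈ 1466.0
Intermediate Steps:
G(I, P) = 0 (G(I, P) = -(-4 + 4)/5 = -⅕*0 = 0)
J = 108/(-27 + √3) (J = (30 + 78)/(√(4 - 1) + (0 - 1*27)) = 108/(√3 + (0 - 27)) = 108/(√3 - 27) = 108/(-27 + √3) ≈ -4.2742)
(-20 + 9)*(-129 + J) = (-20 + 9)*(-129 + (-486/121 - 18*√3/121)) = -11*(-16095/121 - 18*√3/121) = 16095/11 + 18*√3/11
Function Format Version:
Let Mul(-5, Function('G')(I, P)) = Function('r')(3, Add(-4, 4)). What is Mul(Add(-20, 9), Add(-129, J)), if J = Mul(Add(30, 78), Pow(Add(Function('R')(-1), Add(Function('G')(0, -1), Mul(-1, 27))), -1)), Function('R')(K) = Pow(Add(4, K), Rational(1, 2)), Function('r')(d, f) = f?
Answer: Add(Rational(16095, 11), Mul(Rational(18, 11), Pow(3, Rational(1, 2)))) ≈ 1466.0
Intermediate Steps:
Function('G')(I, P) = 0 (Function('G')(I, P) = Mul(Rational(-1, 5), Add(-4, 4)) = Mul(Rational(-1, 5), 0) = 0)
J = Mul(108, Pow(Add(-27, Pow(3, Rational(1, 2))), -1)) (J = Mul(Add(30, 78), Pow(Add(Pow(Add(4, -1), Rational(1, 2)), Add(0, Mul(-1, 27))), -1)) = Mul(108, Pow(Add(Pow(3, Rational(1, 2)), Add(0, -27)), -1)) = Mul(108, Pow(Add(Pow(3, Rational(1, 2)), -27), -1)) = Mul(108, Pow(Add(-27, Pow(3, Rational(1, 2))), -1)) ≈ -4.2742)
Mul(Add(-20, 9), Add(-129, J)) = Mul(Add(-20, 9), Add(-129, Add(Rational(-486, 121), Mul(Rational(-18, 121), Pow(3, Rational(1, 2)))))) = Mul(-11, Add(Rational(-16095, 121), Mul(Rational(-18, 121), Pow(3, Rational(1, 2))))) = Add(Rational(16095, 11), Mul(Rational(18, 11), Pow(3, Rational(1, 2))))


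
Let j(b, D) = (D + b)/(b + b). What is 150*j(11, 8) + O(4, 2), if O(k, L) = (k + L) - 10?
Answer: 1381/11 ≈ 125.55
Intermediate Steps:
O(k, L) = -10 + L + k (O(k, L) = (L + k) - 10 = -10 + L + k)
j(b, D) = (D + b)/(2*b) (j(b, D) = (D + b)/((2*b)) = (D + b)*(1/(2*b)) = (D + b)/(2*b))
150*j(11, 8) + O(4, 2) = 150*((1/2)*(8 + 11)/11) + (-10 + 2 + 4) = 150*((1/2)*(1/11)*19) - 4 = 150*(19/22) - 4 = 1425/11 - 4 = 1381/11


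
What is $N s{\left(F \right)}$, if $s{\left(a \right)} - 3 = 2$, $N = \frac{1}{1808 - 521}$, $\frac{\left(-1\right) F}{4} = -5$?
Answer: $\frac{5}{1287} \approx 0.003885$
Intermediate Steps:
$F = 20$ ($F = \left(-4\right) \left(-5\right) = 20$)
$N = \frac{1}{1287} \approx 0.000777$
$s{\left(a \right)} = 5$ ($s{\left(a \right)} = 3 + 2 = 5$)
$N s{\left(F \right)} = \frac{1}{1287} \cdot 5 = \frac{5}{1287}$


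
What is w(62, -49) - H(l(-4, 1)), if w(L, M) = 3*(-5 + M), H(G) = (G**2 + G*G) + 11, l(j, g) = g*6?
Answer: -245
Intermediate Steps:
l(j, g) = 6*g
H(G) = 11 + 2*G**2 (H(G) = (G**2 + G**2) + 11 = 2*G**2 + 11 = 11 + 2*G**2)
w(L, M) = -15 + 3*M
w(62, -49) - H(l(-4, 1)) = (-15 + 3*(-49)) - (11 + 2*(6*1)**2) = (-15 - 147) - (11 + 2*6**2) = -162 - (11 + 2*36) = -162 - (11 + 72) = -162 - 1*83 = -162 - 83 = -245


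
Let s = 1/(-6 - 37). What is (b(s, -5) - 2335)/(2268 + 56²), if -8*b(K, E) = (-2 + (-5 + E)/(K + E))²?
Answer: -217883521/504258048 ≈ -0.43209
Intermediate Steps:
s = -1/43 (s = 1/(-43) = -1/43 ≈ -0.023256)
b(K, E) = -(-2 + (-5 + E)/(E + K))²/8 (b(K, E) = -(-2 + (-5 + E)/(K + E))²/8 = -(-2 + (-5 + E)/(E + K))²/8)
(b(s, -5) - 2335)/(2268 + 56²) = (-(5 - 5 + 2*(-1/43))²/(8*(-5 - 1/43)²) - 2335)/(2268 + 56²) = (-(5 - 5 - 2/43)²/(8*(-216/43)²) - 2335)/(2268 + 3136) = (-⅛*1849/46656*(-2/43)² - 2335)/5404 = (-⅛*1849/46656*4/1849 - 2335)*(1/5404) = (-1/93312 - 2335)*(1/5404) = -217883521/93312*1/5404 = -217883521/504258048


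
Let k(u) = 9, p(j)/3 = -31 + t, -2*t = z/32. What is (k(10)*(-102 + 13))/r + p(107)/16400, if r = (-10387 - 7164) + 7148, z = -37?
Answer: 779965677/10918988800 ≈ 0.071432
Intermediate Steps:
r = -10403 (r = -17551 + 7148 = -10403)
t = 37/64 (t = -(-37)/(2*32) = -1/2*(-37/32) = 37/64 ≈ 0.57813)
p(j) = -5841/64 (p(j) = 3*(-31 + 37/64) = 3*(-1947/64) = -5841/64)
(k(10)*(-102 + 13))/r + p(107)/16400 = (9*(-102 + 13))/(-10403) - 5841/64/16400 = (9*(-89))*(-1/10403) - 5841/64*1/16400 = -801*(-1/10403) - 5841/1049600 = 801/10403 - 5841/1049600 = 779965677/10918988800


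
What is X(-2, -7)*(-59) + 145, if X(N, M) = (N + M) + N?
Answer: 794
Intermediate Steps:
X(N, M) = M + 2*N (X(N, M) = (M + N) + N = M + 2*N)
X(-2, -7)*(-59) + 145 = (-7 + 2*(-2))*(-59) + 145 = (-7 - 4)*(-59) + 145 = -11*(-59) + 145 = 649 + 145 = 794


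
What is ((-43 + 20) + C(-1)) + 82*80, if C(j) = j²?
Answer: 6538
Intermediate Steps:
((-43 + 20) + C(-1)) + 82*80 = ((-43 + 20) + (-1)²) + 82*80 = (-23 + 1) + 6560 = -22 + 6560 = 6538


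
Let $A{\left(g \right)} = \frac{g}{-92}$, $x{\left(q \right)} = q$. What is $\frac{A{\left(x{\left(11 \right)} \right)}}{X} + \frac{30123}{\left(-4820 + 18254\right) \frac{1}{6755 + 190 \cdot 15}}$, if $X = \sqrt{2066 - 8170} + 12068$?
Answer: $\frac{2097829828610971}{97404721608} + \frac{i \sqrt{1526}}{609051408} \approx 21537.0 + 6.4139 \cdot 10^{-8} i$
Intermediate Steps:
$A{\left(g \right)} = - \frac{g}{92}$ ($A{\left(g \right)} = g \left(- \frac{1}{92}\right) = - \frac{g}{92}$)
$X = 12068 + 2 i \sqrt{1526}$ ($X = \sqrt{-6104} + 12068 = 2 i \sqrt{1526} + 12068 = 12068 + 2 i \sqrt{1526} \approx 12068.0 + 78.128 i$)
$\frac{A{\left(x{\left(11 \right)} \right)}}{X} + \frac{30123}{\left(-4820 + 18254\right) \frac{1}{6755 + 190 \cdot 15}} = \frac{\left(- \frac{1}{92}\right) 11}{12068 + 2 i \sqrt{1526}} + \frac{30123}{\left(-4820 + 18254\right) \frac{1}{6755 + 190 \cdot 15}} = - \frac{11}{92 \left(12068 + 2 i \sqrt{1526}\right)} + \frac{30123}{13434 \frac{1}{6755 + 2850}} = - \frac{11}{92 \left(12068 + 2 i \sqrt{1526}\right)} + \frac{30123}{13434 \cdot \frac{1}{9605}} = - \frac{11}{92 \left(12068 + 2 i \sqrt{1526}\right)} + \frac{30123}{\frac{13434}{9605}} = - \frac{11}{92 \left(12068 + 2 i \sqrt{1526}\right)} + 30123 \cdot \frac{9605}{13434} = - \frac{11}{92 \left(12068 + 2 i \sqrt{1526}\right)} + \frac{96443805}{4478} = \frac{96443805}{4478} - \frac{11}{92 \left(12068 + 2 i \sqrt{1526}\right)}$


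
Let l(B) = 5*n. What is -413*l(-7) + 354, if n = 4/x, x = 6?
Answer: -3068/3 ≈ -1022.7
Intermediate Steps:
n = ⅔ (n = 4/6 = 4*(⅙) = ⅔ ≈ 0.66667)
l(B) = 10/3 (l(B) = 5*(⅔) = 10/3)
-413*l(-7) + 354 = -413*10/3 + 354 = -4130/3 + 354 = -3068/3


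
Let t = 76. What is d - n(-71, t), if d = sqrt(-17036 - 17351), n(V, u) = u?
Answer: -76 + I*sqrt(34387) ≈ -76.0 + 185.44*I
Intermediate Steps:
d = I*sqrt(34387) (d = sqrt(-34387) = I*sqrt(34387) ≈ 185.44*I)
d - n(-71, t) = I*sqrt(34387) - 1*76 = I*sqrt(34387) - 76 = -76 + I*sqrt(34387)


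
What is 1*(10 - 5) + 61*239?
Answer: 14584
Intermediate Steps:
1*(10 - 5) + 61*239 = 1*5 + 14579 = 5 + 14579 = 14584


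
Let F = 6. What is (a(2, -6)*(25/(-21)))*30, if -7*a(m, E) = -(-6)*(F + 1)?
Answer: 1500/7 ≈ 214.29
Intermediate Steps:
a(m, E) = -6 (a(m, E) = -(-3)*(-2*(6 + 1))/7 = -(-3)*(-2*7)/7 = -(-3)*(-14)/7 = -⅐*42 = -6)
(a(2, -6)*(25/(-21)))*30 = -150/(-21)*30 = -150*(-1)/21*30 = -6*(-25/21)*30 = (50/7)*30 = 1500/7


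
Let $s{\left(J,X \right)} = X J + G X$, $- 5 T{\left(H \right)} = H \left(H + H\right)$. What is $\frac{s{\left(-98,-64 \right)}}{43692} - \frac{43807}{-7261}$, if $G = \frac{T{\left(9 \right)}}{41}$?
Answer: $\frac{100446087857}{16258940115} \approx 6.1779$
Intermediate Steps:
$T{\left(H \right)} = - \frac{2 H^{2}}{5}$ ($T{\left(H \right)} = - \frac{H \left(H + H\right)}{5} = - \frac{H 2 H}{5} = - \frac{2 H^{2}}{5}$)
$G = - \frac{162}{205}$ ($G = \frac{\left(- \frac{2}{5}\right) 9^{2}}{41} = \left(- \frac{2}{5}\right) 81 \cdot \frac{1}{41} = \left(- \frac{162}{5}\right) \frac{1}{41} = - \frac{162}{205} \approx -0.79024$)
$s{\left(J,X \right)} = - \frac{162 X}{205} + J X$ ($s{\left(J,X \right)} = X J - \frac{162 X}{205} = J X - \frac{162 X}{205} = - \frac{162 X}{205} + J X$)
$\frac{s{\left(-98,-64 \right)}}{43692} - \frac{43807}{-7261} = \frac{\frac{1}{205} \left(-64\right) \left(-162 + 205 \left(-98\right)\right)}{43692} - \frac{43807}{-7261} = \frac{1}{205} \left(-64\right) \left(-162 - 20090\right) \frac{1}{43692} - - \frac{43807}{7261} = \frac{1}{205} \left(-64\right) \left(-20252\right) \frac{1}{43692} + \frac{43807}{7261} = \frac{1296128}{205} \cdot \frac{1}{43692} + \frac{43807}{7261} = \frac{324032}{2239215} + \frac{43807}{7261} = \frac{100446087857}{16258940115}$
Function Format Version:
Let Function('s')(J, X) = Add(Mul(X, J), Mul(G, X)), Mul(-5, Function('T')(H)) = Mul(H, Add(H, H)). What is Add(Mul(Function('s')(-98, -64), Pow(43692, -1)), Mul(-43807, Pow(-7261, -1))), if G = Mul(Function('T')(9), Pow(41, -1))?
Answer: Rational(100446087857, 16258940115) ≈ 6.1779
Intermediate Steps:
Function('T')(H) = Mul(Rational(-2, 5), Pow(H, 2)) (Function('T')(H) = Mul(Rational(-1, 5), Mul(H, Add(H, H))) = Mul(Rational(-1, 5), Mul(H, Mul(2, H))) = Mul(Rational(-1, 5), Mul(2, Pow(H, 2))) = Mul(Rational(-2, 5), Pow(H, 2)))
G = Rational(-162, 205) (G = Mul(Mul(Rational(-2, 5), Pow(9, 2)), Pow(41, -1)) = Mul(Mul(Rational(-2, 5), 81), Rational(1, 41)) = Mul(Rational(-162, 5), Rational(1, 41)) = Rational(-162, 205) ≈ -0.79024)
Function('s')(J, X) = Add(Mul(Rational(-162, 205), X), Mul(J, X)) (Function('s')(J, X) = Add(Mul(X, J), Mul(Rational(-162, 205), X)) = Add(Mul(J, X), Mul(Rational(-162, 205), X)) = Add(Mul(Rational(-162, 205), X), Mul(J, X)))
Add(Mul(Function('s')(-98, -64), Pow(43692, -1)), Mul(-43807, Pow(-7261, -1))) = Add(Mul(Mul(Rational(1, 205), -64, Add(-162, Mul(205, -98))), Pow(43692, -1)), Mul(-43807, Pow(-7261, -1))) = Add(Mul(Mul(Rational(1, 205), -64, Add(-162, -20090)), Rational(1, 43692)), Mul(-43807, Rational(-1, 7261))) = Add(Mul(Mul(Rational(1, 205), -64, -20252), Rational(1, 43692)), Rational(43807, 7261)) = Add(Mul(Rational(1296128, 205), Rational(1, 43692)), Rational(43807, 7261)) = Add(Rational(324032, 2239215), Rational(43807, 7261)) = Rational(100446087857, 16258940115)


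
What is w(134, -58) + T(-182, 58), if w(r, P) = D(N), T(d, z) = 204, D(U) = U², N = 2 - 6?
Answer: 220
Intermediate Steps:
N = -4
w(r, P) = 16 (w(r, P) = (-4)² = 16)
w(134, -58) + T(-182, 58) = 16 + 204 = 220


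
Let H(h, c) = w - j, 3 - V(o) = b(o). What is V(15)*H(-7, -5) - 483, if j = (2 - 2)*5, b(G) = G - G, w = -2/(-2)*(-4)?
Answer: -495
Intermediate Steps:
w = -4 (w = -2*(-½)*(-4) = 1*(-4) = -4)
b(G) = 0
V(o) = 3 (V(o) = 3 - 1*0 = 3 + 0 = 3)
j = 0 (j = 0*5 = 0)
H(h, c) = -4 (H(h, c) = -4 - 1*0 = -4 + 0 = -4)
V(15)*H(-7, -5) - 483 = 3*(-4) - 483 = -12 - 483 = -495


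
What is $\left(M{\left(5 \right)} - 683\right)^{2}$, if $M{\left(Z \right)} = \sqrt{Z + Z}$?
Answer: $\left(683 - \sqrt{10}\right)^{2} \approx 4.6218 \cdot 10^{5}$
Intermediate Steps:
$M{\left(Z \right)} = \sqrt{2} \sqrt{Z}$ ($M{\left(Z \right)} = \sqrt{2 Z} = \sqrt{2} \sqrt{Z}$)
$\left(M{\left(5 \right)} - 683\right)^{2} = \left(\sqrt{2} \sqrt{5} - 683\right)^{2} = \left(\sqrt{10} - 683\right)^{2} = \left(-683 + \sqrt{10}\right)^{2}$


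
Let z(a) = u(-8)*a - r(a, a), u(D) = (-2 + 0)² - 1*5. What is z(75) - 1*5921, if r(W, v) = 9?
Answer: -6005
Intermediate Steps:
u(D) = -1 (u(D) = (-2)² - 5 = 4 - 5 = -1)
z(a) = -9 - a (z(a) = -a - 1*9 = -a - 9 = -9 - a)
z(75) - 1*5921 = (-9 - 1*75) - 1*5921 = (-9 - 75) - 5921 = -84 - 5921 = -6005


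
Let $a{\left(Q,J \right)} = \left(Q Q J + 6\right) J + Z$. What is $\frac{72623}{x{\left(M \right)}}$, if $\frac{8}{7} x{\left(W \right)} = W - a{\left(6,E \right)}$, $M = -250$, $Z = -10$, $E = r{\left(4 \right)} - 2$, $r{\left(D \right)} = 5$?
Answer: $- \frac{290492}{2037} \approx -142.61$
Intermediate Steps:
$E = 3$ ($E = 5 - 2 = 3$)
$a{\left(Q,J \right)} = -10 + J \left(6 + J Q^{2}\right)$ ($a{\left(Q,J \right)} = \left(Q Q J + 6\right) J - 10 = \left(Q^{2} J + 6\right) J - 10 = \left(J Q^{2} + 6\right) J - 10 = \left(6 + J Q^{2}\right) J - 10 = J \left(6 + J Q^{2}\right) - 10 = -10 + J \left(6 + J Q^{2}\right)$)
$x{\left(W \right)} = - \frac{581}{2} + \frac{7 W}{8}$ ($x{\left(W \right)} = \frac{7 \left(W - \left(-10 + 6 \cdot 3 + 3^{2} \cdot 6^{2}\right)\right)}{8} = \frac{7 \left(W - \left(-10 + 18 + 9 \cdot 36\right)\right)}{8} = \frac{7 \left(W - \left(-10 + 18 + 324\right)\right)}{8} = \frac{7 \left(W - 332\right)}{8} = \frac{7 \left(-332 + W\right)}{8} = - \frac{581}{2} + \frac{7 W}{8}$)
$\frac{72623}{x{\left(M \right)}} = \frac{72623}{- \frac{581}{2} + \frac{7}{8} \left(-250\right)} = \frac{72623}{- \frac{581}{2} - \frac{875}{4}} = \frac{72623}{- \frac{2037}{4}} = 72623 \left(- \frac{4}{2037}\right) = - \frac{290492}{2037}$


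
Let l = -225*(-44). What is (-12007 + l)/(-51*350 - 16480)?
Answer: 2107/34330 ≈ 0.061375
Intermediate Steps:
l = 9900
(-12007 + l)/(-51*350 - 16480) = (-12007 + 9900)/(-51*350 - 16480) = -2107/(-17850 - 16480) = -2107/(-34330) = -2107*(-1/34330) = 2107/34330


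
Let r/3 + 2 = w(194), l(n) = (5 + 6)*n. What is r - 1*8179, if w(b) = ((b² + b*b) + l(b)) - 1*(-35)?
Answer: 224138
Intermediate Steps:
l(n) = 11*n
w(b) = 35 + 2*b² + 11*b (w(b) = ((b² + b*b) + 11*b) - 1*(-35) = ((b² + b²) + 11*b) + 35 = (2*b² + 11*b) + 35 = 35 + 2*b² + 11*b)
r = 232317 (r = -6 + 3*(35 + 2*194² + 11*194) = -6 + 3*(35 + 2*37636 + 2134) = -6 + 3*(35 + 75272 + 2134) = -6 + 3*77441 = -6 + 232323 = 232317)
r - 1*8179 = 232317 - 1*8179 = 232317 - 8179 = 224138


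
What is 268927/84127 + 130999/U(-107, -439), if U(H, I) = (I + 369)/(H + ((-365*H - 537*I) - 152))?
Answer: -3025571546375657/5888890 ≈ -5.1378e+8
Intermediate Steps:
U(H, I) = (369 + I)/(-152 - 537*I - 364*H) (U(H, I) = (369 + I)/(H + ((-537*I - 365*H) - 152)) = (369 + I)/(H + (-152 - 537*I - 365*H)) = (369 + I)/(-152 - 537*I - 364*H))
268927/84127 + 130999/U(-107, -439) = 268927/84127 + 130999/(((-369 - 1*(-439))/(152 + 364*(-107) + 537*(-439)))) = 268927*(1/84127) + 130999/(((-369 + 439)/(152 - 38948 - 235743))) = 268927/84127 + 130999/((70/(-274539))) = 268927/84127 + 130999/((-1/274539*70)) = 268927/84127 + 130999/(-70/274539) = 268927/84127 + 130999*(-274539/70) = 268927/84127 - 35964334461/70 = -3025571546375657/5888890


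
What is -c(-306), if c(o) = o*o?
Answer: -93636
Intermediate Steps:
c(o) = o**2
-c(-306) = -1*(-306)**2 = -1*93636 = -93636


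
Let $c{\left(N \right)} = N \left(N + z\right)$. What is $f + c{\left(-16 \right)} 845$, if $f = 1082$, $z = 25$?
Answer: $-120598$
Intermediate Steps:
$c{\left(N \right)} = N \left(25 + N\right)$ ($c{\left(N \right)} = N \left(N + 25\right) = N \left(25 + N\right)$)
$f + c{\left(-16 \right)} 845 = 1082 + - 16 \left(25 - 16\right) 845 = 1082 + \left(-16\right) 9 \cdot 845 = 1082 - 121680 = -120598$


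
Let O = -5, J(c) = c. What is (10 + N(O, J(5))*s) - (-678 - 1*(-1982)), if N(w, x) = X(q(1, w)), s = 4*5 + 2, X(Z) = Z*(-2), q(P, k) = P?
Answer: -1338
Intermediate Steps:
X(Z) = -2*Z
s = 22 (s = 20 + 2 = 22)
N(w, x) = -2 (N(w, x) = -2*1 = -2)
(10 + N(O, J(5))*s) - (-678 - 1*(-1982)) = (10 - 2*22) - (-678 - 1*(-1982)) = (10 - 44) - (-678 + 1982) = -34 - 1*1304 = -34 - 1304 = -1338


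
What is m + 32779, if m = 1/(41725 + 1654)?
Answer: 1421920242/43379 ≈ 32779.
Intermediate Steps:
m = 1/43379 ≈ 2.3053e-5
m + 32779 = 1/43379 + 32779 = 1421920242/43379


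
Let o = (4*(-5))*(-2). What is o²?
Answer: 1600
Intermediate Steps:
o = 40 (o = -20*(-2) = 40)
o² = 40² = 1600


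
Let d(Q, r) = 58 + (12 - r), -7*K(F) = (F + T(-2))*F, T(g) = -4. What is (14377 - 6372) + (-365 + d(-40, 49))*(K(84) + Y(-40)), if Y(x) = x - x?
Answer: 338245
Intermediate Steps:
K(F) = -F*(-4 + F)/7 (K(F) = -(F - 4)*F/7 = -(-4 + F)*F/7 = -F*(-4 + F)/7)
Y(x) = 0
d(Q, r) = 70 - r
(14377 - 6372) + (-365 + d(-40, 49))*(K(84) + Y(-40)) = (14377 - 6372) + (-365 + (70 - 1*49))*((⅐)*84*(4 - 1*84) + 0) = 8005 + (-365 + (70 - 49))*((⅐)*84*(4 - 84) + 0) = 8005 + (-365 + 21)*((⅐)*84*(-80) + 0) = 8005 - 344*(-960 + 0) = 8005 - 344*(-960) = 8005 + 330240 = 338245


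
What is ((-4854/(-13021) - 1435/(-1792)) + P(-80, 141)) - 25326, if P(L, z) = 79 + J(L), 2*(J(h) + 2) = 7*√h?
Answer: -84160498695/3333376 + 14*I*√5 ≈ -25248.0 + 31.305*I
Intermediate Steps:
J(h) = -2 + 7*√h/2 (J(h) = -2 + (7*√h)/2 = -2 + 7*√h/2)
P(L, z) = 77 + 7*√L/2 (P(L, z) = 79 + (-2 + 7*√L/2) = 77 + 7*√L/2)
((-4854/(-13021) - 1435/(-1792)) + P(-80, 141)) - 25326 = ((-4854/(-13021) - 1435/(-1792)) + (77 + 7*√(-80)/2)) - 25326 = ((-4854*(-1/13021) - 1435*(-1/1792)) + (77 + 7*(4*I*√5)/2)) - 25326 = ((4854/13021 + 205/256) + (77 + 14*I*√5)) - 25326 = (3911929/3333376 + (77 + 14*I*√5)) - 25326 = (260581881/3333376 + 14*I*√5) - 25326 = -84160498695/3333376 + 14*I*√5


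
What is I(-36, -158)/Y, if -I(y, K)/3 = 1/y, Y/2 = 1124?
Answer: 1/26976 ≈ 3.7070e-5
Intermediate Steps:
Y = 2248 (Y = 2*1124 = 2248)
I(y, K) = -3/y
I(-36, -158)/Y = -3/(-36)/2248 = -3*(-1/36)*(1/2248) = (1/12)*(1/2248) = 1/26976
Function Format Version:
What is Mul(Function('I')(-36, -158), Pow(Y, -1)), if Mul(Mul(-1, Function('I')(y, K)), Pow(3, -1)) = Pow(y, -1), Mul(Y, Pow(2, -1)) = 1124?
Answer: Rational(1, 26976) ≈ 3.7070e-5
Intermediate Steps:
Y = 2248 (Y = Mul(2, 1124) = 2248)
Function('I')(y, K) = Mul(-3, Pow(y, -1))
Mul(Function('I')(-36, -158), Pow(Y, -1)) = Mul(Mul(-3, Pow(-36, -1)), Pow(2248, -1)) = Mul(Mul(-3, Rational(-1, 36)), Rational(1, 2248)) = Mul(Rational(1, 12), Rational(1, 2248)) = Rational(1, 26976)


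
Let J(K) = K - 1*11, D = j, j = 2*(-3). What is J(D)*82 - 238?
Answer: -1632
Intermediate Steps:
j = -6
D = -6
J(K) = -11 + K (J(K) = K - 11 = -11 + K)
J(D)*82 - 238 = (-11 - 6)*82 - 238 = -17*82 - 238 = -1394 - 238 = -1632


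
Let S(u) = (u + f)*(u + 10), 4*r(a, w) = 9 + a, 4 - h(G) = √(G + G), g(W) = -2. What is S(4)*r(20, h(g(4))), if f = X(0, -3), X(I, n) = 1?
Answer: 1015/2 ≈ 507.50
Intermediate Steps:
f = 1
h(G) = 4 - √2*√G (h(G) = 4 - √(G + G) = 4 - √(2*G) = 4 - √2*√G)
r(a, w) = 9/4 + a/4 (r(a, w) = (9 + a)/4 = 9/4 + a/4)
S(u) = (1 + u)*(10 + u) (S(u) = (u + 1)*(u + 10) = (1 + u)*(10 + u))
S(4)*r(20, h(g(4))) = (10 + 4² + 11*4)*(9/4 + (¼)*20) = (10 + 16 + 44)*(9/4 + 5) = 70*(29/4) = 1015/2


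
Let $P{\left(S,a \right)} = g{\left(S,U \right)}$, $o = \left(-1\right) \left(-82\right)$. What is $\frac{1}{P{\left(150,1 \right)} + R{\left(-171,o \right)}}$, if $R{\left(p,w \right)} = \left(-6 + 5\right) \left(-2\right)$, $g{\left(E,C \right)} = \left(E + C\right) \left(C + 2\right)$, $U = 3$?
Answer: $\frac{1}{767} \approx 0.0013038$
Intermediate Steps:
$o = 82$
$g{\left(E,C \right)} = \left(2 + C\right) \left(C + E\right)$ ($g{\left(E,C \right)} = \left(C + E\right) \left(2 + C\right) = \left(2 + C\right) \left(C + E\right)$)
$P{\left(S,a \right)} = 15 + 5 S$ ($P{\left(S,a \right)} = 3^{2} + 2 \cdot 3 + 2 S + 3 S = 9 + 6 + 2 S + 3 S = 15 + 5 S$)
$R{\left(p,w \right)} = 2$ ($R{\left(p,w \right)} = \left(-1\right) \left(-2\right) = 2$)
$\frac{1}{P{\left(150,1 \right)} + R{\left(-171,o \right)}} = \frac{1}{\left(15 + 5 \cdot 150\right) + 2} = \frac{1}{\left(15 + 750\right) + 2} = \frac{1}{765 + 2} = \frac{1}{767}$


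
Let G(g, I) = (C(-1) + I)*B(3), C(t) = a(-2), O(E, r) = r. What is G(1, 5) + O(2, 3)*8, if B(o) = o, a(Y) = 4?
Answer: 51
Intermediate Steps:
C(t) = 4
G(g, I) = 12 + 3*I (G(g, I) = (4 + I)*3 = 12 + 3*I)
G(1, 5) + O(2, 3)*8 = (12 + 3*5) + 3*8 = (12 + 15) + 24 = 27 + 24 = 51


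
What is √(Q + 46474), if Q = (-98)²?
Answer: √56078 ≈ 236.81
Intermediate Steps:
Q = 9604
√(Q + 46474) = √(9604 + 46474) = √56078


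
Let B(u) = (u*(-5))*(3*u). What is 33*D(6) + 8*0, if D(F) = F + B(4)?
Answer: -7722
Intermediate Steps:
B(u) = -15*u**2 (B(u) = (-5*u)*(3*u) = -15*u**2)
D(F) = -240 + F (D(F) = F - 15*4**2 = F - 15*16 = F - 240 = -240 + F)
33*D(6) + 8*0 = 33*(-240 + 6) + 8*0 = 33*(-234) + 0 = -7722 + 0 = -7722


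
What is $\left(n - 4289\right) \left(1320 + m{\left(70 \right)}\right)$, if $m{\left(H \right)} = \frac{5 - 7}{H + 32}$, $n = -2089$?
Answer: $- \frac{143120194}{17} \approx -8.4188 \cdot 10^{6}$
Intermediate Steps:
$m{\left(H \right)} = - \frac{2}{32 + H}$
$\left(n - 4289\right) \left(1320 + m{\left(70 \right)}\right) = \left(-2089 - 4289\right) \left(1320 - \frac{2}{32 + 70}\right) = - 6378 \left(1320 - \frac{2}{102}\right) = - 6378 \left(1320 - \frac{1}{51}\right) = \left(-6378\right) \frac{67319}{51} = - \frac{143120194}{17}$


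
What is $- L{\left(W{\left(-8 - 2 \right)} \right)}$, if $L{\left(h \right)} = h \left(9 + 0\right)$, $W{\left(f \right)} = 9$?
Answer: $-81$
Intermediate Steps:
$L{\left(h \right)} = 9 h$ ($L{\left(h \right)} = h 9 = 9 h$)
$- L{\left(W{\left(-8 - 2 \right)} \right)} = - 9 \cdot 9 = \left(-1\right) 81 = -81$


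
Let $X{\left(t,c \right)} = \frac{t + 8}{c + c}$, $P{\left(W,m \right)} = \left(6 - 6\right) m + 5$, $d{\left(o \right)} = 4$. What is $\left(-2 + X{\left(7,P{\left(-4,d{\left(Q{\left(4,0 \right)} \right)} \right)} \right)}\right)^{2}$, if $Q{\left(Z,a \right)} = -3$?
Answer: $\frac{1}{4} \approx 0.25$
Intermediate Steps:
$P{\left(W,m \right)} = 5$ ($P{\left(W,m \right)} = \left(6 - 6\right) m + 5 = 0 m + 5 = 0 + 5 = 5$)
$X{\left(t,c \right)} = \frac{8 + t}{2 c}$
$\left(-2 + X{\left(7,P{\left(-4,d{\left(Q{\left(4,0 \right)} \right)} \right)} \right)}\right)^{2} = \left(-2 + \frac{8 + 7}{2 \cdot 5}\right)^{2} = \left(-2 + \frac{1}{2} \cdot \frac{1}{5} \cdot 15\right)^{2} = \left(-2 + \frac{3}{2}\right)^{2} = \left(- \frac{1}{2}\right)^{2} = \frac{1}{4}$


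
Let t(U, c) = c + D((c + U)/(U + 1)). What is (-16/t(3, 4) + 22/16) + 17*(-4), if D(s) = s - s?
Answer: -565/8 ≈ -70.625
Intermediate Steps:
D(s) = 0
t(U, c) = c (t(U, c) = c + 0 = c)
(-16/t(3, 4) + 22/16) + 17*(-4) = (-16/4 + 22/16) + 17*(-4) = (-16*¼ + 22*(1/16)) - 68 = (-4 + 11/8) - 68 = -21/8 - 68 = -565/8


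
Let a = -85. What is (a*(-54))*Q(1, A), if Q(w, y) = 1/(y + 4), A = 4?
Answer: 2295/4 ≈ 573.75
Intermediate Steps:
Q(w, y) = 1/(4 + y)
(a*(-54))*Q(1, A) = (-85*(-54))/(4 + 4) = 4590/8 = 4590*(1/8) = 2295/4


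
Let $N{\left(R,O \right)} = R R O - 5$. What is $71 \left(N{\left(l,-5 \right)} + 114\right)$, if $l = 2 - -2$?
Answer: $2059$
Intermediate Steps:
$l = 4$ ($l = 2 + 2 = 4$)
$N{\left(R,O \right)} = -5 + O R^{2}$ ($N{\left(R,O \right)} = R^{2} O - 5 = O R^{2} - 5 = -5 + O R^{2}$)
$71 \left(N{\left(l,-5 \right)} + 114\right) = 71 \left(\left(-5 - 5 \cdot 4^{2}\right) + 114\right) = 71 \left(\left(-5 - 80\right) + 114\right) = 71 \left(-85 + 114\right) = 71 \cdot 29 = 2059$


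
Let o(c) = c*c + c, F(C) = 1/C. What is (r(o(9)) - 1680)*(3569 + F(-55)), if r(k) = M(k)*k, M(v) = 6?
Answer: -44755032/11 ≈ -4.0686e+6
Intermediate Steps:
o(c) = c + c² (o(c) = c² + c = c + c²)
r(k) = 6*k
(r(o(9)) - 1680)*(3569 + F(-55)) = (6*(9*(1 + 9)) - 1680)*(3569 + 1/(-55)) = (6*(9*10) - 1680)*(3569 - 1/55) = (6*90 - 1680)*(196294/55) = (540 - 1680)*(196294/55) = -1140*196294/55 = -44755032/11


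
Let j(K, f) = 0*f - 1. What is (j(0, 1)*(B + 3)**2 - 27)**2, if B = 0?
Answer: 1296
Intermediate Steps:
j(K, f) = -1 (j(K, f) = 0 - 1 = -1)
(j(0, 1)*(B + 3)**2 - 27)**2 = (-(0 + 3)**2 - 27)**2 = (-1*3**2 - 27)**2 = (-1*9 - 27)**2 = (-9 - 27)**2 = (-36)**2 = 1296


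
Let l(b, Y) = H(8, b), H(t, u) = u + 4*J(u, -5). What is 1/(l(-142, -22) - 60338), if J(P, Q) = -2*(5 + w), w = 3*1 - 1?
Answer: -1/60536 ≈ -1.6519e-5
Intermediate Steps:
w = 2 (w = 3 - 1 = 2)
J(P, Q) = -14 (J(P, Q) = -2*(5 + 2) = -2*7 = -14)
H(t, u) = -56 + u (H(t, u) = u + 4*(-14) = u - 56 = -56 + u)
l(b, Y) = -56 + b
1/(l(-142, -22) - 60338) = 1/((-56 - 142) - 60338) = 1/(-198 - 60338) = 1/(-60536) = -1/60536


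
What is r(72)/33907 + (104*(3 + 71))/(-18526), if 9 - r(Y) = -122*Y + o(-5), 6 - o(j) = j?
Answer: -49126470/314080541 ≈ -0.15641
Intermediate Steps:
o(j) = 6 - j
r(Y) = -2 + 122*Y (r(Y) = 9 - (-122*Y + (6 - 1*(-5))) = 9 - (-122*Y + (6 + 5)) = 9 - (-122*Y + 11) = 9 - (11 - 122*Y) = 9 + (-11 + 122*Y) = -2 + 122*Y)
r(72)/33907 + (104*(3 + 71))/(-18526) = (-2 + 122*72)/33907 + (104*(3 + 71))/(-18526) = (-2 + 8784)*(1/33907) + (104*74)*(-1/18526) = 8782*(1/33907) + 7696*(-1/18526) = 8782/33907 - 3848/9263 = -49126470/314080541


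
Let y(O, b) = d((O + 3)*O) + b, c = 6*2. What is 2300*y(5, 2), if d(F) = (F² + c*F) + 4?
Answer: 4797800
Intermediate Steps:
c = 12
d(F) = 4 + F² + 12*F (d(F) = (F² + 12*F) + 4 = 4 + F² + 12*F)
y(O, b) = 4 + b + O²*(3 + O)² + 12*O*(3 + O) (y(O, b) = (4 + ((O + 3)*O)² + 12*((O + 3)*O)) + b = (4 + ((3 + O)*O)² + 12*((3 + O)*O)) + b = (4 + (O*(3 + O))² + 12*(O*(3 + O))) + b = (4 + O²*(3 + O)² + 12*O*(3 + O)) + b = 4 + b + O²*(3 + O)² + 12*O*(3 + O))
2300*y(5, 2) = 2300*(4 + 2 + 5²*(3 + 5)² + 12*5*(3 + 5)) = 2300*(4 + 2 + 25*8² + 12*5*8) = 2300*(4 + 2 + 25*64 + 480) = 2300*(4 + 2 + 1600 + 480) = 2300*2086 = 4797800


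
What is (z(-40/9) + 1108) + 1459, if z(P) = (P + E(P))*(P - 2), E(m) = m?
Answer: 212567/81 ≈ 2624.3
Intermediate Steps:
z(P) = 2*P*(-2 + P) (z(P) = (P + P)*(P - 2) = (2*P)*(-2 + P) = 2*P*(-2 + P))
(z(-40/9) + 1108) + 1459 = (2*(-40/9)*(-2 - 40/9) + 1108) + 1459 = (2*(-40/9)*(-58/9) + 1108) + 1459 = (4640/81 + 1108) + 1459 = 94388/81 + 1459 = 212567/81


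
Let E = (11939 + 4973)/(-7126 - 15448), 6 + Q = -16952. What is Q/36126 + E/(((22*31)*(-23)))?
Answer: -750518125375/1599007946283 ≈ -0.46936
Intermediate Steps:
Q = -16958 (Q = -6 - 16952 = -16958)
E = -8456/11287 (E = 16912/(-22574) = 16912*(-1/22574) = -8456/11287 ≈ -0.74918)
Q/36126 + E/(((22*31)*(-23))) = -16958/36126 - 8456/(11287*((22*31)*(-23))) = -16958*1/36126 - 8456/(11287*(682*(-23))) = -8479/18063 - 8456/11287/(-15686) = -8479/18063 - 8456/11287*(-1/15686) = -8479/18063 + 4228/88523941 = -750518125375/1599007946283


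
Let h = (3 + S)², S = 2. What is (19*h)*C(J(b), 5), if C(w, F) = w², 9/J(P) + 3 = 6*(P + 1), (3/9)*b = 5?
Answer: 4275/961 ≈ 4.4485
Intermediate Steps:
b = 15 (b = 3*5 = 15)
J(P) = 9/(3 + 6*P) (J(P) = 9/(-3 + 6*(P + 1)) = 9/(-3 + 6*(1 + P)) = 9/(-3 + (6 + 6*P)) = 9/(3 + 6*P))
h = 25 (h = (3 + 2)² = 5² = 25)
(19*h)*C(J(b), 5) = (19*25)*(3/(1 + 2*15))² = 475*(3/(1 + 30))² = 475*(3/31)² = 475*(9/961) = 4275/961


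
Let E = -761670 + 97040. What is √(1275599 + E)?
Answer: √610969 ≈ 781.64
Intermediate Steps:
E = -664630
√(1275599 + E) = √(1275599 - 664630) = √610969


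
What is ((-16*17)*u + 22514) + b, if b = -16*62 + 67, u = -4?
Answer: 22677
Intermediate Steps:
b = -925 (b = -992 + 67 = -925)
((-16*17)*u + 22514) + b = (-16*17*(-4) + 22514) - 925 = (-272*(-4) + 22514) - 925 = (1088 + 22514) - 925 = 23602 - 925 = 22677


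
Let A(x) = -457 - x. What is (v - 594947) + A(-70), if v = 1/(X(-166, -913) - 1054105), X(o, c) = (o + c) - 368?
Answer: -628405994369/1055552 ≈ -5.9533e+5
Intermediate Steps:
X(o, c) = -368 + c + o (X(o, c) = (c + o) - 368 = -368 + c + o)
v = -1/1055552 (v = 1/((-368 - 913 - 166) - 1054105) = 1/(-1447 - 1054105) = 1/(-1055552) = -1/1055552 ≈ -9.4737e-7)
(v - 594947) + A(-70) = (-1/1055552 - 594947) + (-457 - 1*(-70)) = -627997495745/1055552 + (-457 + 70) = -627997495745/1055552 - 387 = -628405994369/1055552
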